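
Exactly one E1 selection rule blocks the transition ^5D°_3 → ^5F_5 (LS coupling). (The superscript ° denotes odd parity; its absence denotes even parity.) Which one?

Reading off the term symbols: S 2→2, L 2→3, J 3→5, parity odd→even.
Parity must change: odd → even — passes.
ΔS = 0: S: 2 → 2 — passes.
ΔL = 0, ±1 (not L=0↔0): L: 2 → 3, ΔL = +1 — passes.
ΔJ = 0, ±1 (not J=0↔0): J: 3 → 5, ΔJ = +2 — fails.

the ΔJ = 0, ±1 rule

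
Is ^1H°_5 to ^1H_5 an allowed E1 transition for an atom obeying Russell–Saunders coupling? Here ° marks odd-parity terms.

allowed

ΔJ = 0, ±1 (not J=0↔0): J: 5 → 5, ΔJ = +0 — ok.
Parity must change: odd → even — ok.
ΔL = 0, ±1 (not L=0↔0): L: 5 → 5, ΔL = +0 — ok.
ΔS = 0: S: 0 → 0 — ok.
All four E1 rules are satisfied.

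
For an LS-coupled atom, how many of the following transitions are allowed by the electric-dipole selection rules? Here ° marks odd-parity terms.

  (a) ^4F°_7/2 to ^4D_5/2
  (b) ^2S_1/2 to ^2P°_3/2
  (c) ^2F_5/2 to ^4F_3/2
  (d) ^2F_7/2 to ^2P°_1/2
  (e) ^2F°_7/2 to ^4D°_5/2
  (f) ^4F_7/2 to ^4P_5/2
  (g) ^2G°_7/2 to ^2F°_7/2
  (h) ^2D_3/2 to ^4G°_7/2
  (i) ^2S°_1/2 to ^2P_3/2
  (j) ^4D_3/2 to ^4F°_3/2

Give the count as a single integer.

4

(a) allowed
(b) allowed
(c) forbidden (parity, ΔS fail)
(d) forbidden (ΔL, ΔJ fail)
(e) forbidden (parity, ΔS fail)
(f) forbidden (parity, ΔL fail)
(g) forbidden (parity fails)
(h) forbidden (ΔS, ΔL, ΔJ fail)
(i) allowed
(j) allowed
Total allowed: 4 of 10.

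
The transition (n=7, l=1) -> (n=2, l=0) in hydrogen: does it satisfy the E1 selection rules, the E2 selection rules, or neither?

Δl = 0 − 1 = -1; l_i + l_f = 1.
E1 (Δl = ±1): satisfied.
E2 (Δl = 0,±2, l_i+l_f ≥ 2): not satisfied.

E1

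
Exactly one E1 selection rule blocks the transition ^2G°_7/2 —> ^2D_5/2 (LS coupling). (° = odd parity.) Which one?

Initial level: S=1/2, L=4, J=7/2, parity odd. Final level: S=1/2, L=2, J=5/2, parity even.
Parity must change: odd → even — ok.
ΔS = 0: S: 1/2 → 1/2 — ok.
ΔL = 0, ±1 (not L=0↔0): L: 4 → 2, ΔL = -2 — fails.
ΔJ = 0, ±1 (not J=0↔0): J: 7/2 → 5/2, ΔJ = -1 — ok.

the ΔL = 0, ±1 rule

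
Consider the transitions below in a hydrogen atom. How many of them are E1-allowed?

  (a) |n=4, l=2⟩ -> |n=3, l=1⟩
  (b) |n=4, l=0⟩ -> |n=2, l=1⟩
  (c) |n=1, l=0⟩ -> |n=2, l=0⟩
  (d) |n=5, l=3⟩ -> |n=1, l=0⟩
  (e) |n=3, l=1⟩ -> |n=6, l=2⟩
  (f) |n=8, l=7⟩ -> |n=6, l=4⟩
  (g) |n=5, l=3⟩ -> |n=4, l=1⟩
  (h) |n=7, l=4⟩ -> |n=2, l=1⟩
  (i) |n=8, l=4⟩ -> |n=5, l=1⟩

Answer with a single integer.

3

(a) allowed
(b) allowed
(c) forbidden — Δl = +0 (E1 requires Δl = ±1)
(d) forbidden — Δl = -3 (E1 requires Δl = ±1)
(e) allowed
(f) forbidden — Δl = -3 (E1 requires Δl = ±1)
(g) forbidden — Δl = -2 (E1 requires Δl = ±1)
(h) forbidden — Δl = -3 (E1 requires Δl = ±1)
(i) forbidden — Δl = -3 (E1 requires Δl = ±1)
Total allowed: 3 of 9.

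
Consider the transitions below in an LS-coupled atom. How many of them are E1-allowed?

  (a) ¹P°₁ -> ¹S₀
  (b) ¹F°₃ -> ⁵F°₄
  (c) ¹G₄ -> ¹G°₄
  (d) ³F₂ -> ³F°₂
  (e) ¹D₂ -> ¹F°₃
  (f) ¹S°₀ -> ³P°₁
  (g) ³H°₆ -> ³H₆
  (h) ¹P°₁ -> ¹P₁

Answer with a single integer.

6

(a) allowed
(b) forbidden (parity, ΔS fail)
(c) allowed
(d) allowed
(e) allowed
(f) forbidden (parity, ΔS fail)
(g) allowed
(h) allowed
Total allowed: 6 of 8.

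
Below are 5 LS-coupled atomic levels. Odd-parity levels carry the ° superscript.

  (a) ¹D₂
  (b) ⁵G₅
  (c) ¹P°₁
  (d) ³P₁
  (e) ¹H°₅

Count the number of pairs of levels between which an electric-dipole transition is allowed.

(a)–(b): forbidden (parity, ΔS, ΔL, ΔJ).
(a)–(c): allowed.
(a)–(d): forbidden (parity, ΔS).
(a)–(e): forbidden (ΔL, ΔJ).
(b)–(c): forbidden (ΔS, ΔL, ΔJ).
(b)–(d): forbidden (parity, ΔS, ΔL, ΔJ).
(b)–(e): forbidden (ΔS).
(c)–(d): forbidden (ΔS).
(c)–(e): forbidden (parity, ΔL, ΔJ).
(d)–(e): forbidden (ΔS, ΔL, ΔJ).
Allowed pairs: 1 of 10.

1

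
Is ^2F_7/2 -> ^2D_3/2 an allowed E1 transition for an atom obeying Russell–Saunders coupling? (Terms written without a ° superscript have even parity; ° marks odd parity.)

Parity must change: even → even — fails.
ΔS = 0: S: 1/2 → 1/2 — passes.
ΔL = 0, ±1 (not L=0↔0): L: 3 → 2, ΔL = -1 — passes.
ΔJ = 0, ±1 (not J=0↔0): J: 7/2 → 3/2, ΔJ = -2 — fails.
Rule(s) violated: parity, ΔJ.

forbidden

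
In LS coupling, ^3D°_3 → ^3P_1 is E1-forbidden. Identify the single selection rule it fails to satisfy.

Parity must change: odd → even — satisfied.
ΔS = 0: S: 1 → 1 — satisfied.
ΔL = 0, ±1 (not L=0↔0): L: 2 → 1, ΔL = -1 — satisfied.
ΔJ = 0, ±1 (not J=0↔0): J: 3 → 1, ΔJ = -2 — violated.

the ΔJ = 0, ±1 rule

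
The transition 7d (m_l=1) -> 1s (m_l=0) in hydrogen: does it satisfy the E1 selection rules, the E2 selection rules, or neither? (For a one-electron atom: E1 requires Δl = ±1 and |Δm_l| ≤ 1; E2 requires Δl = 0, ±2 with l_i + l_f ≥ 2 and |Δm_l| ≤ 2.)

Δl = 0 − 2 = -2; l_i + l_f = 2.
Δm_l = -1.
E1 (Δl = ±1, |Δm_l| ≤ 1): not satisfied.
E2 (Δl = 0,±2, l_i+l_f ≥ 2, |Δm_l| ≤ 2): satisfied.

E2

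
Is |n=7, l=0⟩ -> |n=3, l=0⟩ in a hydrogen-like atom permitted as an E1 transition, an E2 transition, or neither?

Δl = 0 − 0 = +0; l_i + l_f = 0.
E1 (Δl = ±1): not satisfied.
E2 (Δl = 0,±2, l_i+l_f ≥ 2): not satisfied.

neither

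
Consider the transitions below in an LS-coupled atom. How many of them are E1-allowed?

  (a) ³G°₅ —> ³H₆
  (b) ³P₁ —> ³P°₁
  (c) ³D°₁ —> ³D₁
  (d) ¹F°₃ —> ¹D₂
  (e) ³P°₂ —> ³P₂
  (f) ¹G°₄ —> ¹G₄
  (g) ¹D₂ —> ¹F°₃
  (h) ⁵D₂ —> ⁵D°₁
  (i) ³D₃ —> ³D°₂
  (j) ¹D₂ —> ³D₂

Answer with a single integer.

(a) allowed
(b) allowed
(c) allowed
(d) allowed
(e) allowed
(f) allowed
(g) allowed
(h) allowed
(i) allowed
(j) forbidden (parity, ΔS fail)
Total allowed: 9 of 10.

9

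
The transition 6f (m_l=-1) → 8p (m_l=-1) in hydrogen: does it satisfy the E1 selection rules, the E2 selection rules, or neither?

Δl = 1 − 3 = -2; l_i + l_f = 4.
Δm_l = +0.
E1 (Δl = ±1, |Δm_l| ≤ 1): not satisfied.
E2 (Δl = 0,±2, l_i+l_f ≥ 2, |Δm_l| ≤ 2): satisfied.

E2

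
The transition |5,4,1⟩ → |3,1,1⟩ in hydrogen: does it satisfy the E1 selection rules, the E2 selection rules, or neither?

Δl = 1 − 4 = -3; l_i + l_f = 5.
Δm_l = +0.
E1 (Δl = ±1, |Δm_l| ≤ 1): not satisfied.
E2 (Δl = 0,±2, l_i+l_f ≥ 2, |Δm_l| ≤ 2): not satisfied.

neither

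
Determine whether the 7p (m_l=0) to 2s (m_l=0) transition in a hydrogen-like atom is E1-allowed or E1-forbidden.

allowed

Δl = 0 − 1 = -1; the E1 rule Δl = ±1 is ok.
m_l: 0 → 0 (Δm_l = +0). |Δm_l| ≤ 1 ok.
All E1 selection rules are satisfied.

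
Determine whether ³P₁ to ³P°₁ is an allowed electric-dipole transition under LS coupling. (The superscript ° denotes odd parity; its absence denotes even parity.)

Reading off the term symbols: S 1→1, L 1→1, J 1→1, parity even→odd.
Parity must change: even → odd — satisfied.
ΔS = 0: S: 1 → 1 — satisfied.
ΔL = 0, ±1 (not L=0↔0): L: 1 → 1, ΔL = +0 — satisfied.
ΔJ = 0, ±1 (not J=0↔0): J: 1 → 1, ΔJ = +0 — satisfied.
All four E1 rules are satisfied.

allowed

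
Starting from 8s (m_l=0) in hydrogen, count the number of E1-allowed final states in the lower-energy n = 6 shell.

3

E1 requires Δl = ±1, so l_f ∈ {-1, 1}; with 0 ≤ l_f ≤ n_f−1 = 5, the allowed l_f values are {1}.
For l_f = 1: m_f ∈ {m_i−1, m_i, m_i+1} ∩ [−1, 1] = {-1, 0, 1} → 3 states.
Total: 3.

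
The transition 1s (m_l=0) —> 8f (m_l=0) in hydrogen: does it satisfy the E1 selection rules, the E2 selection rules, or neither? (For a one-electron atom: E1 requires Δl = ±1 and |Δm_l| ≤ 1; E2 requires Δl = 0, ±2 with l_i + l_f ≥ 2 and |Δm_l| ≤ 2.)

Δl = 3 − 0 = +3; l_i + l_f = 3.
Δm_l = +0.
E1 (Δl = ±1, |Δm_l| ≤ 1): not satisfied.
E2 (Δl = 0,±2, l_i+l_f ≥ 2, |Δm_l| ≤ 2): not satisfied.

neither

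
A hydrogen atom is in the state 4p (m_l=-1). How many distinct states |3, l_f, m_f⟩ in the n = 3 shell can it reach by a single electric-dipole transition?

E1 requires Δl = ±1, so l_f ∈ {0, 2}; with 0 ≤ l_f ≤ n_f−1 = 2, the allowed l_f values are {0, 2}.
For l_f = 0: m_f ∈ {m_i−1, m_i, m_i+1} ∩ [−0, 0] = {0} → 1 state.
For l_f = 2: m_f ∈ {m_i−1, m_i, m_i+1} ∩ [−2, 2] = {-2, -1, 0} → 3 states.
Total: 4.

4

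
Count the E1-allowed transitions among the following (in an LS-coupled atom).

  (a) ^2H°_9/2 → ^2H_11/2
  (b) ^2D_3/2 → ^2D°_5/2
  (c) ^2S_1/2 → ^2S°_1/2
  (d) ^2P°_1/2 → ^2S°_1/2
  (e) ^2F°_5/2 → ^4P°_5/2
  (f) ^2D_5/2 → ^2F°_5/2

3

(a) allowed
(b) allowed
(c) forbidden (ΔL fails)
(d) forbidden (parity fails)
(e) forbidden (parity, ΔS, ΔL fail)
(f) allowed
Total allowed: 3 of 6.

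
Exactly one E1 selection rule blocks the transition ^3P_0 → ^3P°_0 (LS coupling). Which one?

Reading off the term symbols: S 1→1, L 1→1, J 0→0, parity even→odd.
ΔS = 0: S: 1 → 1 — ok.
Parity must change: even → odd — ok.
ΔL = 0, ±1 (not L=0↔0): L: 1 → 1, ΔL = +0 — ok.
ΔJ = 0, ±1 (not J=0↔0): J: 0 → 0, ΔJ = +0 — fails.

the J=0 ↔ J=0 exclusion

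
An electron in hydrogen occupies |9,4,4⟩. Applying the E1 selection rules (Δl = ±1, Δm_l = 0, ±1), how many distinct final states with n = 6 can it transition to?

4

E1 requires Δl = ±1, so l_f ∈ {3, 5}; with 0 ≤ l_f ≤ n_f−1 = 5, the allowed l_f values are {3, 5}.
For l_f = 3: m_f ∈ {m_i−1, m_i, m_i+1} ∩ [−3, 3] = {3} → 1 state.
For l_f = 5: m_f ∈ {m_i−1, m_i, m_i+1} ∩ [−5, 5] = {3, 4, 5} → 3 states.
Total: 4.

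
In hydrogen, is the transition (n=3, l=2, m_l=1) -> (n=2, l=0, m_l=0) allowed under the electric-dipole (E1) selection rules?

forbidden

l: 2 → 0 (Δl = -2). Δl = ±1 ✗.
m_l: 1 → 0 (Δm_l = -1). |Δm_l| ≤ 1 ✓.
The transition is electric-dipole forbidden.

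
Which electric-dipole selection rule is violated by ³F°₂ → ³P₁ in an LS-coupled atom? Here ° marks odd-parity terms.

the ΔL = 0, ±1 rule

Reading off the term symbols: S 1→1, L 3→1, J 2→1, parity odd→even.
ΔJ = 0, ±1 (not J=0↔0): J: 2 → 1, ΔJ = -1 — passes.
ΔS = 0: S: 1 → 1 — passes.
ΔL = 0, ±1 (not L=0↔0): L: 3 → 1, ΔL = -2 — fails.
Parity must change: odd → even — passes.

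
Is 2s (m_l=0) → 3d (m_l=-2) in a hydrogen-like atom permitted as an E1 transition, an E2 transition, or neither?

E2

Δl = 2 − 0 = +2; l_i + l_f = 2.
Δm_l = -2.
E1 (Δl = ±1, |Δm_l| ≤ 1): not satisfied.
E2 (Δl = 0,±2, l_i+l_f ≥ 2, |Δm_l| ≤ 2): satisfied.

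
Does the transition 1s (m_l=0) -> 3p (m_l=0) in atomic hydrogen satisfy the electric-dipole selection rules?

allowed

l: 0 → 1 (Δl = +1). Δl = ±1 ok.
Δm_l = 0 − (0) = +0. E1 requires Δm_l = 0, ±1: ok.
All E1 selection rules are satisfied.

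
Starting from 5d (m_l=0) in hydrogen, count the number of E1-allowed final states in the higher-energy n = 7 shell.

6

E1 requires Δl = ±1, so l_f ∈ {1, 3}; with 0 ≤ l_f ≤ n_f−1 = 6, the allowed l_f values are {1, 3}.
For l_f = 1: m_f ∈ {m_i−1, m_i, m_i+1} ∩ [−1, 1] = {-1, 0, 1} → 3 states.
For l_f = 3: m_f ∈ {m_i−1, m_i, m_i+1} ∩ [−3, 3] = {-1, 0, 1} → 3 states.
Total: 6.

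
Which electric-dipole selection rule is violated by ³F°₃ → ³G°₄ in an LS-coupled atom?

parity

Parity must change: odd → odd — ✗.
ΔJ = 0, ±1 (not J=0↔0): J: 3 → 4, ΔJ = +1 — ✓.
ΔS = 0: S: 1 → 1 — ✓.
ΔL = 0, ±1 (not L=0↔0): L: 3 → 4, ΔL = +1 — ✓.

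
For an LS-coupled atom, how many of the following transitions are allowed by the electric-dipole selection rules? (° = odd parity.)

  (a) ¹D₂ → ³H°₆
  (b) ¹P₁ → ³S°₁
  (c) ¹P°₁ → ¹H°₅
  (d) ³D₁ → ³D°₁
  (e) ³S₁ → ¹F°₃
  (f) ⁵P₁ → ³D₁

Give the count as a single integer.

1

(a) forbidden (ΔS, ΔL, ΔJ fail)
(b) forbidden (ΔS fails)
(c) forbidden (parity, ΔL, ΔJ fail)
(d) allowed
(e) forbidden (ΔS, ΔL, ΔJ fail)
(f) forbidden (parity, ΔS fail)
Total allowed: 1 of 6.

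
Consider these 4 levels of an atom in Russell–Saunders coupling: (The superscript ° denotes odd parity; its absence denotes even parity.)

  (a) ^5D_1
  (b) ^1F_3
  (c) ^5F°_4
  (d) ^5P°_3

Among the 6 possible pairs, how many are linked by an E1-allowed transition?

0

(a)–(b): forbidden (parity, ΔS, ΔJ).
(a)–(c): forbidden (ΔJ).
(a)–(d): forbidden (ΔJ).
(b)–(c): forbidden (ΔS).
(b)–(d): forbidden (ΔS, ΔL).
(c)–(d): forbidden (parity, ΔL).
Allowed pairs: 0 of 6.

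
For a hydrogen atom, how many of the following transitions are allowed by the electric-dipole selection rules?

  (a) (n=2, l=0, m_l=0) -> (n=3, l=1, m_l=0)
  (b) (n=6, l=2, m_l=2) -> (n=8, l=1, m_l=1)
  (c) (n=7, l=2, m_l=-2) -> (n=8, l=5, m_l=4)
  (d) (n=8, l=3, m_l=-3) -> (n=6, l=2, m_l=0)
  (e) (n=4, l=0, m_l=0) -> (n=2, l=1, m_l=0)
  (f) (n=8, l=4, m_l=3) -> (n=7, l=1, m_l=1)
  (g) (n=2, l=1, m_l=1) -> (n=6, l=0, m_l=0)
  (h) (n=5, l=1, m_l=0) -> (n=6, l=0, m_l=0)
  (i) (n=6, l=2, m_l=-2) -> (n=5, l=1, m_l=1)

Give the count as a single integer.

5

(a) allowed
(b) allowed
(c) forbidden — Δl = +3 (E1 requires Δl = ±1); Δm_l = +6 (E1 requires Δm_l = 0, ±1)
(d) forbidden — Δm_l = +3 (E1 requires Δm_l = 0, ±1)
(e) allowed
(f) forbidden — Δl = -3 (E1 requires Δl = ±1); Δm_l = -2 (E1 requires Δm_l = 0, ±1)
(g) allowed
(h) allowed
(i) forbidden — Δm_l = +3 (E1 requires Δm_l = 0, ±1)
Total allowed: 5 of 9.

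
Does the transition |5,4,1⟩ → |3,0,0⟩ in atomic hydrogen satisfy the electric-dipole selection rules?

Initial l = 4, final l = 0, so Δl = -4. E1 requires Δl = ±1: ✗.
Δm_l = 0 − (1) = -1. E1 requires Δm_l = 0, ±1: ✓.
The transition is electric-dipole forbidden.

forbidden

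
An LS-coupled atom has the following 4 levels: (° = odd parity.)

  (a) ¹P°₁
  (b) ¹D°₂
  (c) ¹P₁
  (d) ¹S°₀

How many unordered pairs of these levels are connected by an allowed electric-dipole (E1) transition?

3

(a)–(b): forbidden (parity).
(a)–(c): allowed.
(a)–(d): forbidden (parity).
(b)–(c): allowed.
(b)–(d): forbidden (parity, ΔL, ΔJ).
(c)–(d): allowed.
Allowed pairs: 3 of 6.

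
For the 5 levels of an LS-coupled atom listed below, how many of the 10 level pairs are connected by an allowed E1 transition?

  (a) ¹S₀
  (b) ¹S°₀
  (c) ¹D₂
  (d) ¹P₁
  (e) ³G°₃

(a)–(b): forbidden (ΔL, ΔJ).
(a)–(c): forbidden (parity, ΔL, ΔJ).
(a)–(d): forbidden (parity).
(a)–(e): forbidden (ΔS, ΔL, ΔJ).
(b)–(c): forbidden (ΔL, ΔJ).
(b)–(d): allowed.
(b)–(e): forbidden (parity, ΔS, ΔL, ΔJ).
(c)–(d): forbidden (parity).
(c)–(e): forbidden (ΔS, ΔL).
(d)–(e): forbidden (ΔS, ΔL, ΔJ).
Allowed pairs: 1 of 10.

1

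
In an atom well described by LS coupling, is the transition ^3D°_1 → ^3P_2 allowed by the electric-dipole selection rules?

allowed

Initial level: S=1, L=2, J=1, parity odd. Final level: S=1, L=1, J=2, parity even.
ΔL = 0, ±1 (not L=0↔0): L: 2 → 1, ΔL = -1 — ok.
ΔJ = 0, ±1 (not J=0↔0): J: 1 → 2, ΔJ = +1 — ok.
Parity must change: odd → even — ok.
ΔS = 0: S: 1 → 1 — ok.
All four E1 rules are satisfied.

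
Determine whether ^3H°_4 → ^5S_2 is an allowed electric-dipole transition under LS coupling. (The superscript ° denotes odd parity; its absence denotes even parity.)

forbidden

ΔL = 0, ±1 (not L=0↔0): L: 5 → 0, ΔL = -5 — ✗.
ΔS = 0: S: 1 → 2 — ✗.
ΔJ = 0, ±1 (not J=0↔0): J: 4 → 2, ΔJ = -2 — ✗.
Parity must change: odd → even — ✓.
Rule(s) violated: ΔS, ΔL, ΔJ.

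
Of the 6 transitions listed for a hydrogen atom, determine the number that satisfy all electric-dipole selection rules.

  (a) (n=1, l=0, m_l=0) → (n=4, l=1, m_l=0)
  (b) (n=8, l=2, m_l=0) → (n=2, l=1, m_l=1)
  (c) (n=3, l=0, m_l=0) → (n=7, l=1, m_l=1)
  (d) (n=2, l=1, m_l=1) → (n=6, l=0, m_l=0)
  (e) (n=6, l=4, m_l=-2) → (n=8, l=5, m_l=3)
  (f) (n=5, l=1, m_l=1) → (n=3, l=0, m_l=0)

5

(a) allowed
(b) allowed
(c) allowed
(d) allowed
(e) forbidden — Δm_l = +5 (E1 requires Δm_l = 0, ±1)
(f) allowed
Total allowed: 5 of 6.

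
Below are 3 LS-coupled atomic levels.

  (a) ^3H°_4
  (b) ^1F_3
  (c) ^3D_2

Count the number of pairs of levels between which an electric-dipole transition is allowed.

(a)–(b): forbidden (ΔS, ΔL).
(a)–(c): forbidden (ΔL, ΔJ).
(b)–(c): forbidden (parity, ΔS).
Allowed pairs: 0 of 3.

0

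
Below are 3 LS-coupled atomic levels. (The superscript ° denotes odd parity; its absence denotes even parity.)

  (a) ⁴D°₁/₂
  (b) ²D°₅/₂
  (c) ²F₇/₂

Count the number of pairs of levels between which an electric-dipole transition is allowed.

1

(a)–(b): forbidden (parity, ΔS, ΔJ).
(a)–(c): forbidden (ΔS, ΔJ).
(b)–(c): allowed.
Allowed pairs: 1 of 3.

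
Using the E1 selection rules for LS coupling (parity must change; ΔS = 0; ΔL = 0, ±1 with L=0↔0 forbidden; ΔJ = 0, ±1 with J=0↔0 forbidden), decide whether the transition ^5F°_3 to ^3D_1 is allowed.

ΔJ = 0, ±1 (not J=0↔0): J: 3 → 1, ΔJ = -2 — fails.
ΔS = 0: S: 2 → 1 — fails.
Parity must change: odd → even — ok.
ΔL = 0, ±1 (not L=0↔0): L: 3 → 2, ΔL = -1 — ok.
Rule(s) violated: ΔS, ΔJ.

forbidden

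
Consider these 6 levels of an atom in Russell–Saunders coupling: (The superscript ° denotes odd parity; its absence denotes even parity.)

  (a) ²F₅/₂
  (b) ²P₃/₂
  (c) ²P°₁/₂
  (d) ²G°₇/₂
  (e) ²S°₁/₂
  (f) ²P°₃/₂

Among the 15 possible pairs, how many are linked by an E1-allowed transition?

(a)–(b): forbidden (parity, ΔL).
(a)–(c): forbidden (ΔL, ΔJ).
(a)–(d): allowed.
(a)–(e): forbidden (ΔL, ΔJ).
(a)–(f): forbidden (ΔL).
(b)–(c): allowed.
(b)–(d): forbidden (ΔL, ΔJ).
(b)–(e): allowed.
(b)–(f): allowed.
(c)–(d): forbidden (parity, ΔL, ΔJ).
(c)–(e): forbidden (parity).
(c)–(f): forbidden (parity).
(d)–(e): forbidden (parity, ΔL, ΔJ).
(d)–(f): forbidden (parity, ΔL, ΔJ).
(e)–(f): forbidden (parity).
Allowed pairs: 4 of 15.

4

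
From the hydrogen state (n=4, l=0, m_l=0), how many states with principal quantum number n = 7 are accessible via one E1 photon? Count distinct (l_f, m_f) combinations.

3

E1 requires Δl = ±1, so l_f ∈ {-1, 1}; with 0 ≤ l_f ≤ n_f−1 = 6, the allowed l_f values are {1}.
For l_f = 1: m_f ∈ {m_i−1, m_i, m_i+1} ∩ [−1, 1] = {-1, 0, 1} → 3 states.
Total: 3.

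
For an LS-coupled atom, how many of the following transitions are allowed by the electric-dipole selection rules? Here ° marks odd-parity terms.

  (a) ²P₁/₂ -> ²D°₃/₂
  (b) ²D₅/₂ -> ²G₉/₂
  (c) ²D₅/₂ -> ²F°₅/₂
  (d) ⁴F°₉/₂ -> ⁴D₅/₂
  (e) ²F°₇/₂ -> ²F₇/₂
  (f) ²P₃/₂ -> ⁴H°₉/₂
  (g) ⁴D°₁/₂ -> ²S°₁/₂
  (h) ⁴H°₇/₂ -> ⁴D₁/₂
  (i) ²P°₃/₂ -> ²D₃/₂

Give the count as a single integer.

(a) allowed
(b) forbidden (parity, ΔL, ΔJ fail)
(c) allowed
(d) forbidden (ΔJ fails)
(e) allowed
(f) forbidden (ΔS, ΔL, ΔJ fail)
(g) forbidden (parity, ΔS, ΔL fail)
(h) forbidden (ΔL, ΔJ fail)
(i) allowed
Total allowed: 4 of 9.

4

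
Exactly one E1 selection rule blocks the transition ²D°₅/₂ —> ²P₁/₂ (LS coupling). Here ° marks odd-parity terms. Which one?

Parity must change: odd → even — ✓.
ΔS = 0: S: 1/2 → 1/2 — ✓.
ΔJ = 0, ±1 (not J=0↔0): J: 5/2 → 1/2, ΔJ = -2 — ✗.
ΔL = 0, ±1 (not L=0↔0): L: 2 → 1, ΔL = -1 — ✓.

the ΔJ = 0, ±1 rule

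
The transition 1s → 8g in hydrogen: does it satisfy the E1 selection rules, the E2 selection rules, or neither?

neither

Δl = 4 − 0 = +4; l_i + l_f = 4.
E1 (Δl = ±1): not satisfied.
E2 (Δl = 0,±2, l_i+l_f ≥ 2): not satisfied.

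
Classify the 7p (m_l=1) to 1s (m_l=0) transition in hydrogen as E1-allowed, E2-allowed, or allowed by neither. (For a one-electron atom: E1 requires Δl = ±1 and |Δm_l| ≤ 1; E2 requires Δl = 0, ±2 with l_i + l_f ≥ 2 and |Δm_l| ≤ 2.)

E1

Δl = 0 − 1 = -1; l_i + l_f = 1.
Δm_l = -1.
E1 (Δl = ±1, |Δm_l| ≤ 1): satisfied.
E2 (Δl = 0,±2, l_i+l_f ≥ 2, |Δm_l| ≤ 2): not satisfied.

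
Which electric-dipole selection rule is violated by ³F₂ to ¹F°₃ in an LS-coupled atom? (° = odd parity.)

Reading off the term symbols: S 1→0, L 3→3, J 2→3, parity even→odd.
ΔL = 0, ±1 (not L=0↔0): L: 3 → 3, ΔL = +0 — ✓.
ΔJ = 0, ±1 (not J=0↔0): J: 2 → 3, ΔJ = +1 — ✓.
Parity must change: even → odd — ✓.
ΔS = 0: S: 1 → 0 — ✗.

the ΔS = 0 rule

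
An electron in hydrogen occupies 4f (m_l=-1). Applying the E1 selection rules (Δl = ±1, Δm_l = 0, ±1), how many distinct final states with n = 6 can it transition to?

6

E1 requires Δl = ±1, so l_f ∈ {2, 4}; with 0 ≤ l_f ≤ n_f−1 = 5, the allowed l_f values are {2, 4}.
For l_f = 2: m_f ∈ {m_i−1, m_i, m_i+1} ∩ [−2, 2] = {-2, -1, 0} → 3 states.
For l_f = 4: m_f ∈ {m_i−1, m_i, m_i+1} ∩ [−4, 4] = {-2, -1, 0} → 3 states.
Total: 6.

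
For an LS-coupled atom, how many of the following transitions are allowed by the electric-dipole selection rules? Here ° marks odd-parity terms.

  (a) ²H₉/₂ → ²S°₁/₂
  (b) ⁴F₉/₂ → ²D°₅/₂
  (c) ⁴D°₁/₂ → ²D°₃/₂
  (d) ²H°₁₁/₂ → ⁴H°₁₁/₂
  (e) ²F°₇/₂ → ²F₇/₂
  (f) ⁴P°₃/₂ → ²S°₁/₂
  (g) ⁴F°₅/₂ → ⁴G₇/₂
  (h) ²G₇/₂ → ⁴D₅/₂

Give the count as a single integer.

2

(a) forbidden (ΔL, ΔJ fail)
(b) forbidden (ΔS, ΔJ fail)
(c) forbidden (parity, ΔS fail)
(d) forbidden (parity, ΔS fail)
(e) allowed
(f) forbidden (parity, ΔS fail)
(g) allowed
(h) forbidden (parity, ΔS, ΔL fail)
Total allowed: 2 of 8.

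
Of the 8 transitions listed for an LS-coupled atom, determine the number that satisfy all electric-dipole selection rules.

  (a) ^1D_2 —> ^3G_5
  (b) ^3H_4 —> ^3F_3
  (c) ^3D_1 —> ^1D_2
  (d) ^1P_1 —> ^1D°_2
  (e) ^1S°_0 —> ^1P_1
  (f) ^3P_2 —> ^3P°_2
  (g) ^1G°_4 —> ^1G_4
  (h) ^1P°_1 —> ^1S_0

(a) forbidden (parity, ΔS, ΔL, ΔJ fail)
(b) forbidden (parity, ΔL fail)
(c) forbidden (parity, ΔS fail)
(d) allowed
(e) allowed
(f) allowed
(g) allowed
(h) allowed
Total allowed: 5 of 8.

5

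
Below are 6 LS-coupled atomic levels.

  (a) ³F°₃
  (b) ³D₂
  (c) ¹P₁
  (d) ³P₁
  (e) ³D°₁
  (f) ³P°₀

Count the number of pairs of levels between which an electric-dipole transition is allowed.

4

(a)–(b): allowed.
(a)–(c): forbidden (ΔS, ΔL, ΔJ).
(a)–(d): forbidden (ΔL, ΔJ).
(a)–(e): forbidden (parity, ΔJ).
(a)–(f): forbidden (parity, ΔL, ΔJ).
(b)–(c): forbidden (parity, ΔS).
(b)–(d): forbidden (parity).
(b)–(e): allowed.
(b)–(f): forbidden (ΔJ).
(c)–(d): forbidden (parity, ΔS).
(c)–(e): forbidden (ΔS).
(c)–(f): forbidden (ΔS).
(d)–(e): allowed.
(d)–(f): allowed.
(e)–(f): forbidden (parity).
Allowed pairs: 4 of 15.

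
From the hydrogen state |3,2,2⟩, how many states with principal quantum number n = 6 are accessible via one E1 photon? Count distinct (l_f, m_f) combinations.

E1 requires Δl = ±1, so l_f ∈ {1, 3}; with 0 ≤ l_f ≤ n_f−1 = 5, the allowed l_f values are {1, 3}.
For l_f = 1: m_f ∈ {m_i−1, m_i, m_i+1} ∩ [−1, 1] = {1} → 1 state.
For l_f = 3: m_f ∈ {m_i−1, m_i, m_i+1} ∩ [−3, 3] = {1, 2, 3} → 3 states.
Total: 4.

4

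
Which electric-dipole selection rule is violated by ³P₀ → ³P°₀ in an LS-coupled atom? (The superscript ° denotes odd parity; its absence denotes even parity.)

Parity must change: even → odd — ✓.
ΔS = 0: S: 1 → 1 — ✓.
ΔL = 0, ±1 (not L=0↔0): L: 1 → 1, ΔL = +0 — ✓.
ΔJ = 0, ±1 (not J=0↔0): J: 0 → 0, ΔJ = +0 — ✗.

the J=0 ↔ J=0 exclusion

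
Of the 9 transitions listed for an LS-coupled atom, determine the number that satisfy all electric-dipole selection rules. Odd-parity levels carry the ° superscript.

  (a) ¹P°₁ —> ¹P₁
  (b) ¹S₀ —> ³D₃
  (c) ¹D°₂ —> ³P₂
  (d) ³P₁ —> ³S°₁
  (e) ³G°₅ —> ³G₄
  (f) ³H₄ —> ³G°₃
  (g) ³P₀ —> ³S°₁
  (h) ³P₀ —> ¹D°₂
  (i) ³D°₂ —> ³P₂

(a) allowed
(b) forbidden (parity, ΔS, ΔL, ΔJ fail)
(c) forbidden (ΔS fails)
(d) allowed
(e) allowed
(f) allowed
(g) allowed
(h) forbidden (ΔS, ΔJ fail)
(i) allowed
Total allowed: 6 of 9.

6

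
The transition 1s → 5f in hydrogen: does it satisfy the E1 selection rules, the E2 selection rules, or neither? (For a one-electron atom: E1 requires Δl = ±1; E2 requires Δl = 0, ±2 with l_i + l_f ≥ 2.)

Δl = 3 − 0 = +3; l_i + l_f = 3.
E1 (Δl = ±1): not satisfied.
E2 (Δl = 0,±2, l_i+l_f ≥ 2): not satisfied.

neither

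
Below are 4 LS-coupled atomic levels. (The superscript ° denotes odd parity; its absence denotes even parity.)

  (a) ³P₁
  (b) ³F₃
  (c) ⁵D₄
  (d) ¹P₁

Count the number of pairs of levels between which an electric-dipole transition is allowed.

0

(a)–(b): forbidden (parity, ΔL, ΔJ).
(a)–(c): forbidden (parity, ΔS, ΔJ).
(a)–(d): forbidden (parity, ΔS).
(b)–(c): forbidden (parity, ΔS).
(b)–(d): forbidden (parity, ΔS, ΔL, ΔJ).
(c)–(d): forbidden (parity, ΔS, ΔJ).
Allowed pairs: 0 of 6.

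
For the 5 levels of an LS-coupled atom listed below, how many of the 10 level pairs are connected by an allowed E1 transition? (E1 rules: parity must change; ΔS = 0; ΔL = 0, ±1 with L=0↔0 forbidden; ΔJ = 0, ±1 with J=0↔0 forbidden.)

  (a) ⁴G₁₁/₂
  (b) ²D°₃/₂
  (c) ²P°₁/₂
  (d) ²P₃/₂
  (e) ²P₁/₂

(a)–(b): forbidden (ΔS, ΔL, ΔJ).
(a)–(c): forbidden (ΔS, ΔL, ΔJ).
(a)–(d): forbidden (parity, ΔS, ΔL, ΔJ).
(a)–(e): forbidden (parity, ΔS, ΔL, ΔJ).
(b)–(c): forbidden (parity).
(b)–(d): allowed.
(b)–(e): allowed.
(c)–(d): allowed.
(c)–(e): allowed.
(d)–(e): forbidden (parity).
Allowed pairs: 4 of 10.

4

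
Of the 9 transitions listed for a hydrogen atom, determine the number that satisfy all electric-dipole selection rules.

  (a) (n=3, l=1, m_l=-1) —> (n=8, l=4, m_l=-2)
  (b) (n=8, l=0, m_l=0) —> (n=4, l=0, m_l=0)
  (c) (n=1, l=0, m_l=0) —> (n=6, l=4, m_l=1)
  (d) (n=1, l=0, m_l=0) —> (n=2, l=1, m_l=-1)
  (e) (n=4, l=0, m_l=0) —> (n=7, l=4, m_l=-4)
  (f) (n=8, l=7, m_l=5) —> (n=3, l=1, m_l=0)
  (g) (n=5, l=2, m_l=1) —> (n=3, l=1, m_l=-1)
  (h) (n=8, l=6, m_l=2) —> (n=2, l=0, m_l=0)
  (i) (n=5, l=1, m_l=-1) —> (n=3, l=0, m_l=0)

2

(a) forbidden — Δl = +3 (E1 requires Δl = ±1)
(b) forbidden — Δl = +0 (E1 requires Δl = ±1)
(c) forbidden — Δl = +4 (E1 requires Δl = ±1)
(d) allowed
(e) forbidden — Δl = +4 (E1 requires Δl = ±1); Δm_l = -4 (E1 requires Δm_l = 0, ±1)
(f) forbidden — Δl = -6 (E1 requires Δl = ±1); Δm_l = -5 (E1 requires Δm_l = 0, ±1)
(g) forbidden — Δm_l = -2 (E1 requires Δm_l = 0, ±1)
(h) forbidden — Δl = -6 (E1 requires Δl = ±1); Δm_l = -2 (E1 requires Δm_l = 0, ±1)
(i) allowed
Total allowed: 2 of 9.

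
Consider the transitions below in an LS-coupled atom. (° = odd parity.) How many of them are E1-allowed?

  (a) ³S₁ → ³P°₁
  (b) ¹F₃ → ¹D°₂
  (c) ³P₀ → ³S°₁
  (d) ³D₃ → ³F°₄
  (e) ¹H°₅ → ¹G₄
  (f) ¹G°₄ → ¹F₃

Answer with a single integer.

6

(a) allowed
(b) allowed
(c) allowed
(d) allowed
(e) allowed
(f) allowed
Total allowed: 6 of 6.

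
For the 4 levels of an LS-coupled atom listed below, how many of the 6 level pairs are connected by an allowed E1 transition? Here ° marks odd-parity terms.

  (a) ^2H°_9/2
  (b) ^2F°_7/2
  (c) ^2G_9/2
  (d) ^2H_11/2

3

(a)–(b): forbidden (parity, ΔL).
(a)–(c): allowed.
(a)–(d): allowed.
(b)–(c): allowed.
(b)–(d): forbidden (ΔL, ΔJ).
(c)–(d): forbidden (parity).
Allowed pairs: 3 of 6.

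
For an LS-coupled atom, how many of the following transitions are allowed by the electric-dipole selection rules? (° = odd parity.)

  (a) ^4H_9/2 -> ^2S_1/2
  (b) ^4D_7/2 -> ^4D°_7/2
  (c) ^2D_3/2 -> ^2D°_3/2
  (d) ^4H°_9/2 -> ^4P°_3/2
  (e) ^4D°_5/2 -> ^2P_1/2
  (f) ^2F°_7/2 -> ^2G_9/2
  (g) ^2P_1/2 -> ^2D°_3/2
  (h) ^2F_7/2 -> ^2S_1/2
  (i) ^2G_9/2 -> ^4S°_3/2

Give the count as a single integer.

4

(a) forbidden (parity, ΔS, ΔL, ΔJ fail)
(b) allowed
(c) allowed
(d) forbidden (parity, ΔL, ΔJ fail)
(e) forbidden (ΔS, ΔJ fail)
(f) allowed
(g) allowed
(h) forbidden (parity, ΔL, ΔJ fail)
(i) forbidden (ΔS, ΔL, ΔJ fail)
Total allowed: 4 of 9.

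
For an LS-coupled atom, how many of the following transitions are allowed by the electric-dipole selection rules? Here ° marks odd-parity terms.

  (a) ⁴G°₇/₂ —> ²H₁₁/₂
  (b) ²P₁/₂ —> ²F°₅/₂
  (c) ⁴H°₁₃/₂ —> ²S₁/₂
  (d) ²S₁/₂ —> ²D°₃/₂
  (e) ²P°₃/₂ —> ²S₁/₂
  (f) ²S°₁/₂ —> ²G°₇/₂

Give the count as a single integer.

(a) forbidden (ΔS, ΔJ fail)
(b) forbidden (ΔL, ΔJ fail)
(c) forbidden (ΔS, ΔL, ΔJ fail)
(d) forbidden (ΔL fails)
(e) allowed
(f) forbidden (parity, ΔL, ΔJ fail)
Total allowed: 1 of 6.

1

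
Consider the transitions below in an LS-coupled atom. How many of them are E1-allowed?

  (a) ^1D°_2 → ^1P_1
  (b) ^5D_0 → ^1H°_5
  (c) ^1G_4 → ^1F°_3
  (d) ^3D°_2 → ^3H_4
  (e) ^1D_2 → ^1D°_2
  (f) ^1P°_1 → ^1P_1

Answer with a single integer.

(a) allowed
(b) forbidden (ΔS, ΔL, ΔJ fail)
(c) allowed
(d) forbidden (ΔL, ΔJ fail)
(e) allowed
(f) allowed
Total allowed: 4 of 6.

4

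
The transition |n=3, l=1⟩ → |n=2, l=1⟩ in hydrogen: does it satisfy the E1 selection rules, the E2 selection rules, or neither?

Δl = 1 − 1 = +0; l_i + l_f = 2.
E1 (Δl = ±1): not satisfied.
E2 (Δl = 0,±2, l_i+l_f ≥ 2): satisfied.

E2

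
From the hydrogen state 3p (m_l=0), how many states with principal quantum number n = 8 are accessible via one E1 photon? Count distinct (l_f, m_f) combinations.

E1 requires Δl = ±1, so l_f ∈ {0, 2}; with 0 ≤ l_f ≤ n_f−1 = 7, the allowed l_f values are {0, 2}.
For l_f = 0: m_f ∈ {m_i−1, m_i, m_i+1} ∩ [−0, 0] = {0} → 1 state.
For l_f = 2: m_f ∈ {m_i−1, m_i, m_i+1} ∩ [−2, 2] = {-1, 0, 1} → 3 states.
Total: 4.

4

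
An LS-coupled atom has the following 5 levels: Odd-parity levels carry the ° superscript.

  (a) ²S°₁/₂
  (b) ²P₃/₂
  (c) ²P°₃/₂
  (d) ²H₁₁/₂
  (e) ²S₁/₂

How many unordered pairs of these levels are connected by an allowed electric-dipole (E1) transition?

(a)–(b): allowed.
(a)–(c): forbidden (parity).
(a)–(d): forbidden (ΔL, ΔJ).
(a)–(e): forbidden (ΔL).
(b)–(c): allowed.
(b)–(d): forbidden (parity, ΔL, ΔJ).
(b)–(e): forbidden (parity).
(c)–(d): forbidden (ΔL, ΔJ).
(c)–(e): allowed.
(d)–(e): forbidden (parity, ΔL, ΔJ).
Allowed pairs: 3 of 10.

3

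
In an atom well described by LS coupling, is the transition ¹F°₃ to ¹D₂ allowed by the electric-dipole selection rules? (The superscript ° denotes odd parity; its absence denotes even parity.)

ΔJ = 0, ±1 (not J=0↔0): J: 3 → 2, ΔJ = -1 — satisfied.
ΔS = 0: S: 0 → 0 — satisfied.
Parity must change: odd → even — satisfied.
ΔL = 0, ±1 (not L=0↔0): L: 3 → 2, ΔL = -1 — satisfied.
All four E1 rules are satisfied.

allowed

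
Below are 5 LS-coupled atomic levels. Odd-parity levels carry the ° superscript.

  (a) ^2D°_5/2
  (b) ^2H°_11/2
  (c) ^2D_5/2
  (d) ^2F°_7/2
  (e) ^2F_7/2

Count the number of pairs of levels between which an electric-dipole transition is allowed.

4

(a)–(b): forbidden (parity, ΔL, ΔJ).
(a)–(c): allowed.
(a)–(d): forbidden (parity).
(a)–(e): allowed.
(b)–(c): forbidden (ΔL, ΔJ).
(b)–(d): forbidden (parity, ΔL, ΔJ).
(b)–(e): forbidden (ΔL, ΔJ).
(c)–(d): allowed.
(c)–(e): forbidden (parity).
(d)–(e): allowed.
Allowed pairs: 4 of 10.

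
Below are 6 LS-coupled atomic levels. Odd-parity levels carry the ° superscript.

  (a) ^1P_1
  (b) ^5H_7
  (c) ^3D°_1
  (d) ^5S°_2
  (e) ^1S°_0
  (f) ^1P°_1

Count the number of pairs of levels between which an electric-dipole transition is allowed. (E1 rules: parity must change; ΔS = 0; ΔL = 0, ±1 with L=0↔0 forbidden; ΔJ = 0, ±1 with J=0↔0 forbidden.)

(a)–(b): forbidden (parity, ΔS, ΔL, ΔJ).
(a)–(c): forbidden (ΔS).
(a)–(d): forbidden (ΔS).
(a)–(e): allowed.
(a)–(f): allowed.
(b)–(c): forbidden (ΔS, ΔL, ΔJ).
(b)–(d): forbidden (ΔL, ΔJ).
(b)–(e): forbidden (ΔS, ΔL, ΔJ).
(b)–(f): forbidden (ΔS, ΔL, ΔJ).
(c)–(d): forbidden (parity, ΔS, ΔL).
(c)–(e): forbidden (parity, ΔS, ΔL).
(c)–(f): forbidden (parity, ΔS).
(d)–(e): forbidden (parity, ΔS, ΔL, ΔJ).
(d)–(f): forbidden (parity, ΔS).
(e)–(f): forbidden (parity).
Allowed pairs: 2 of 15.

2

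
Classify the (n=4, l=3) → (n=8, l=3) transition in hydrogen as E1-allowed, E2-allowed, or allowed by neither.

E2

Δl = 3 − 3 = +0; l_i + l_f = 6.
E1 (Δl = ±1): not satisfied.
E2 (Δl = 0,±2, l_i+l_f ≥ 2): satisfied.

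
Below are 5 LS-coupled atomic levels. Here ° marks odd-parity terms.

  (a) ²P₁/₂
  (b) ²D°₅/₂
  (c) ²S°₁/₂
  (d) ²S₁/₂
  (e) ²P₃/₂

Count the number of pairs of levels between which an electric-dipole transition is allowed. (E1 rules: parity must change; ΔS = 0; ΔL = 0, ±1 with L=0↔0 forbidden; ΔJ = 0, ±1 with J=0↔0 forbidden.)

(a)–(b): forbidden (ΔJ).
(a)–(c): allowed.
(a)–(d): forbidden (parity).
(a)–(e): forbidden (parity).
(b)–(c): forbidden (parity, ΔL, ΔJ).
(b)–(d): forbidden (ΔL, ΔJ).
(b)–(e): allowed.
(c)–(d): forbidden (ΔL).
(c)–(e): allowed.
(d)–(e): forbidden (parity).
Allowed pairs: 3 of 10.

3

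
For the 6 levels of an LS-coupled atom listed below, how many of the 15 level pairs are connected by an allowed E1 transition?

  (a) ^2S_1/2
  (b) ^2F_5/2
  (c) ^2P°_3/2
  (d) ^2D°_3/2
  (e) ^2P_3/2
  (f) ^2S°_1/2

(a)–(b): forbidden (parity, ΔL, ΔJ).
(a)–(c): allowed.
(a)–(d): forbidden (ΔL).
(a)–(e): forbidden (parity).
(a)–(f): forbidden (ΔL).
(b)–(c): forbidden (ΔL).
(b)–(d): allowed.
(b)–(e): forbidden (parity, ΔL).
(b)–(f): forbidden (ΔL, ΔJ).
(c)–(d): forbidden (parity).
(c)–(e): allowed.
(c)–(f): forbidden (parity).
(d)–(e): allowed.
(d)–(f): forbidden (parity, ΔL).
(e)–(f): allowed.
Allowed pairs: 5 of 15.

5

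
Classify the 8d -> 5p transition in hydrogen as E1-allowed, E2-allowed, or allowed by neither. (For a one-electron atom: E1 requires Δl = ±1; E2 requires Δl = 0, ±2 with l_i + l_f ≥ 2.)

E1

Δl = 1 − 2 = -1; l_i + l_f = 3.
E1 (Δl = ±1): satisfied.
E2 (Δl = 0,±2, l_i+l_f ≥ 2): not satisfied.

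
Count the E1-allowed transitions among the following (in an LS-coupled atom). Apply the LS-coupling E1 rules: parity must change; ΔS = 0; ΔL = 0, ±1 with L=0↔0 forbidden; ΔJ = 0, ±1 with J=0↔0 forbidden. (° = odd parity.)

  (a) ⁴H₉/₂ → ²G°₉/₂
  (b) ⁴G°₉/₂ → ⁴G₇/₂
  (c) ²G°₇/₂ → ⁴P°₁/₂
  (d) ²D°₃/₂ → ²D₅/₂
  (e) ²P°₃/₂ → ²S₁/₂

(a) forbidden (ΔS fails)
(b) allowed
(c) forbidden (parity, ΔS, ΔL, ΔJ fail)
(d) allowed
(e) allowed
Total allowed: 3 of 5.

3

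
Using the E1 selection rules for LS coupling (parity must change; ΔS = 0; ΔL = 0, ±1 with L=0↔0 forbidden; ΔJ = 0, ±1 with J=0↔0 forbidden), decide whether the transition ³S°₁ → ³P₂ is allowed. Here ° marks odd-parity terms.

allowed

Reading off the term symbols: S 1→1, L 0→1, J 1→2, parity odd→even.
Parity must change: odd → even — passes.
ΔS = 0: S: 1 → 1 — passes.
ΔL = 0, ±1 (not L=0↔0): L: 0 → 1, ΔL = +1 — passes.
ΔJ = 0, ±1 (not J=0↔0): J: 1 → 2, ΔJ = +1 — passes.
All four E1 rules are satisfied.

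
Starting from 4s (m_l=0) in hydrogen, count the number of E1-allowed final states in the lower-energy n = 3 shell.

E1 requires Δl = ±1, so l_f ∈ {-1, 1}; with 0 ≤ l_f ≤ n_f−1 = 2, the allowed l_f values are {1}.
For l_f = 1: m_f ∈ {m_i−1, m_i, m_i+1} ∩ [−1, 1] = {-1, 0, 1} → 3 states.
Total: 3.

3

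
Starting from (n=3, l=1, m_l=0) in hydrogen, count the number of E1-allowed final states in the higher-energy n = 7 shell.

4

E1 requires Δl = ±1, so l_f ∈ {0, 2}; with 0 ≤ l_f ≤ n_f−1 = 6, the allowed l_f values are {0, 2}.
For l_f = 0: m_f ∈ {m_i−1, m_i, m_i+1} ∩ [−0, 0] = {0} → 1 state.
For l_f = 2: m_f ∈ {m_i−1, m_i, m_i+1} ∩ [−2, 2] = {-1, 0, 1} → 3 states.
Total: 4.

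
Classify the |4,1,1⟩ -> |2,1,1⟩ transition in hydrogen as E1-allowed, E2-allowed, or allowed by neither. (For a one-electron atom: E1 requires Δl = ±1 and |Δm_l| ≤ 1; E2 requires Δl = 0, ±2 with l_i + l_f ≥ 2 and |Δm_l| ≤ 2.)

Δl = 1 − 1 = +0; l_i + l_f = 2.
Δm_l = +0.
E1 (Δl = ±1, |Δm_l| ≤ 1): not satisfied.
E2 (Δl = 0,±2, l_i+l_f ≥ 2, |Δm_l| ≤ 2): satisfied.

E2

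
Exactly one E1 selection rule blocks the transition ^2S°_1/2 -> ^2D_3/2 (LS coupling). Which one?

the ΔL = 0, ±1 rule

ΔS = 0: S: 1/2 → 1/2 — ok.
ΔL = 0, ±1 (not L=0↔0): L: 0 → 2, ΔL = +2 — fails.
ΔJ = 0, ±1 (not J=0↔0): J: 1/2 → 3/2, ΔJ = +1 — ok.
Parity must change: odd → even — ok.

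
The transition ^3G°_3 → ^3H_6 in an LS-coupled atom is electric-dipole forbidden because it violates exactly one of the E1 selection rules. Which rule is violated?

the ΔJ = 0, ±1 rule

Parity must change: odd → even — ok.
ΔS = 0: S: 1 → 1 — ok.
ΔL = 0, ±1 (not L=0↔0): L: 4 → 5, ΔL = +1 — ok.
ΔJ = 0, ±1 (not J=0↔0): J: 3 → 6, ΔJ = +3 — fails.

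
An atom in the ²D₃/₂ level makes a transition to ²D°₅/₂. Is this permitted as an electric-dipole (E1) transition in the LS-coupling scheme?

ΔJ = 0, ±1 (not J=0↔0): J: 3/2 → 5/2, ΔJ = +1 — passes.
ΔL = 0, ±1 (not L=0↔0): L: 2 → 2, ΔL = +0 — passes.
Parity must change: even → odd — passes.
ΔS = 0: S: 1/2 → 1/2 — passes.
All four E1 rules are satisfied.

allowed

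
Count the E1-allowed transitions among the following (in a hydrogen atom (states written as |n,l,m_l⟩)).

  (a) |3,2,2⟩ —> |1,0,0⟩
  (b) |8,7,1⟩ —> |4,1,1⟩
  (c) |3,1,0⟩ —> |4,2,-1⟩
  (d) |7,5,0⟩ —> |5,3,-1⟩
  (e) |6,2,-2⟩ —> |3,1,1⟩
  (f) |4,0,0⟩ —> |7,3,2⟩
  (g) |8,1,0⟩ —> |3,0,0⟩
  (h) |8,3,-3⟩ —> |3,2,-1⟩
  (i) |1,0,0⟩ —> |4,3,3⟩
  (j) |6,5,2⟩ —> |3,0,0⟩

2

(a) forbidden — Δl = -2 (E1 requires Δl = ±1); Δm_l = -2 (E1 requires Δm_l = 0, ±1)
(b) forbidden — Δl = -6 (E1 requires Δl = ±1)
(c) allowed
(d) forbidden — Δl = -2 (E1 requires Δl = ±1)
(e) forbidden — Δm_l = +3 (E1 requires Δm_l = 0, ±1)
(f) forbidden — Δl = +3 (E1 requires Δl = ±1); Δm_l = +2 (E1 requires Δm_l = 0, ±1)
(g) allowed
(h) forbidden — Δm_l = +2 (E1 requires Δm_l = 0, ±1)
(i) forbidden — Δl = +3 (E1 requires Δl = ±1); Δm_l = +3 (E1 requires Δm_l = 0, ±1)
(j) forbidden — Δl = -5 (E1 requires Δl = ±1); Δm_l = -2 (E1 requires Δm_l = 0, ±1)
Total allowed: 2 of 10.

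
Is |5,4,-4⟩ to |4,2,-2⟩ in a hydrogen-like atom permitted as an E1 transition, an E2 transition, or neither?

Δl = 2 − 4 = -2; l_i + l_f = 6.
Δm_l = +2.
E1 (Δl = ±1, |Δm_l| ≤ 1): not satisfied.
E2 (Δl = 0,±2, l_i+l_f ≥ 2, |Δm_l| ≤ 2): satisfied.

E2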